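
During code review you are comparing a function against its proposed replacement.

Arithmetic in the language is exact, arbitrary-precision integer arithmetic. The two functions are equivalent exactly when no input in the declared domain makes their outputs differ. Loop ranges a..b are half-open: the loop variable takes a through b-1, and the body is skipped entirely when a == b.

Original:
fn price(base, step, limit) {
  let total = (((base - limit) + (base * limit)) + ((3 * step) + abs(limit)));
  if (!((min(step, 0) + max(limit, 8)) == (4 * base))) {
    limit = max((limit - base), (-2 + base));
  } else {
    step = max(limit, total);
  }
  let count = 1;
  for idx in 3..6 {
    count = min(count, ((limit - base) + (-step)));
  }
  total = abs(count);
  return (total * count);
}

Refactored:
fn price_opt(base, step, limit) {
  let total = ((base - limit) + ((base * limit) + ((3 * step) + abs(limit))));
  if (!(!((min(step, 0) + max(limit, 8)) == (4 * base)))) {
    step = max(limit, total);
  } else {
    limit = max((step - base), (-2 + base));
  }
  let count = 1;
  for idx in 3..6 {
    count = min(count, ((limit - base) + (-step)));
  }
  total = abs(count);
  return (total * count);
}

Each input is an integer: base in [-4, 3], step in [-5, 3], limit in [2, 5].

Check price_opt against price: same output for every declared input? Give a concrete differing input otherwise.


The rewrite breaks on base=0, step=-2, limit=2, where the results are 1 and 0.
price: total=-6, then (!((min(step, 0) + max(limit, 8)) == (4 * base))) is true, then limit=2, then count=1, then (idx=3), then count=1, then (idx=4), then count=1, then (idx=5), then count=1, then total=1, then returns 1
price_opt: total=-6, then (!(!((min(step, 0) + max(limit, 8)) == (4 * base)))) is false, then limit=-2, then count=1, then (idx=3), then count=0, then (idx=4), then count=0, then (idx=5), then count=0, then total=0, then returns 0
verdict: not equivalent; witness: base=0, step=-2, limit=2


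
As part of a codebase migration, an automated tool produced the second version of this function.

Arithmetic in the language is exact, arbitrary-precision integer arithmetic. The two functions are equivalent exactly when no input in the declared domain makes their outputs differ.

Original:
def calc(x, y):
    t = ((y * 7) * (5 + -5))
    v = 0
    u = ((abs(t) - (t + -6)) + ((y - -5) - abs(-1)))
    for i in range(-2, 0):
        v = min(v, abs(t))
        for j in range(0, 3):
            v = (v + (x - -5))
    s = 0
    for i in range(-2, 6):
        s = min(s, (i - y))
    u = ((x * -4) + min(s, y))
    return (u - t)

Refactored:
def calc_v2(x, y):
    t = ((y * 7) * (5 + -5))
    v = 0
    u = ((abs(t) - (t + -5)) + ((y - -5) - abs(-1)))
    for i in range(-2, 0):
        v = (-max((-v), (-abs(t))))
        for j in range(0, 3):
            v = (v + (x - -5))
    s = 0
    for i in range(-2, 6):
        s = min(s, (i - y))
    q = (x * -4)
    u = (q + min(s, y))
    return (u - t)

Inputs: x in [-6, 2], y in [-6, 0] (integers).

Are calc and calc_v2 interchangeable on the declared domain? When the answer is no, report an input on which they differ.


The edit looks behavioral (`-6` became `-5`), but over these ranges it never changes the outcome; all 63 inputs agree.
verdict: equivalent


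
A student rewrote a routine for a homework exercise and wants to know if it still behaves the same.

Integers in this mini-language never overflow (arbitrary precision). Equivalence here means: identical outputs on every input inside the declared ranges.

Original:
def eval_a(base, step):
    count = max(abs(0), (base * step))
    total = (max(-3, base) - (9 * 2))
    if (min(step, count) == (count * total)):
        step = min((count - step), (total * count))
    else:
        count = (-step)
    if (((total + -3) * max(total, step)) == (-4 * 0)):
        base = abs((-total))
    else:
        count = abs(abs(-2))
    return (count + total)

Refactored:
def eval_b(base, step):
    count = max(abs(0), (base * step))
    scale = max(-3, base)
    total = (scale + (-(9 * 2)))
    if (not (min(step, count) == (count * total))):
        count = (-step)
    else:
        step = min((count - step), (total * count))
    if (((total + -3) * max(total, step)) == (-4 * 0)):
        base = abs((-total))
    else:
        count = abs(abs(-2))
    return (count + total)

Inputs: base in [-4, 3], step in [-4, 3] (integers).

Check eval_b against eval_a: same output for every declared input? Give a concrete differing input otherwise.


Behavior is preserved: although local variable names differ, and arithmetic usage differs, and boolean connective usage differs, and statement counts differ, the outputs never diverge.
Tracing base=0, step=-4: eval_a: count = 0; total = -18; (min(step, count) == (count * total)) -> false; count = 4; (((total + -3) * max(total, step)) == (-4 * 0)) -> false; count = 2; return -16 | eval_b: count = 0; scale = 0; total = -18; (not (min(step, count) == (count * total))) -> true; count = 4; (((total + -3) * max(total, step)) == (-4 * 0)) -> false; count = 2; return -16 — matching result -16.
Every one of the 64 inputs gives matching results.
verdict: equivalent


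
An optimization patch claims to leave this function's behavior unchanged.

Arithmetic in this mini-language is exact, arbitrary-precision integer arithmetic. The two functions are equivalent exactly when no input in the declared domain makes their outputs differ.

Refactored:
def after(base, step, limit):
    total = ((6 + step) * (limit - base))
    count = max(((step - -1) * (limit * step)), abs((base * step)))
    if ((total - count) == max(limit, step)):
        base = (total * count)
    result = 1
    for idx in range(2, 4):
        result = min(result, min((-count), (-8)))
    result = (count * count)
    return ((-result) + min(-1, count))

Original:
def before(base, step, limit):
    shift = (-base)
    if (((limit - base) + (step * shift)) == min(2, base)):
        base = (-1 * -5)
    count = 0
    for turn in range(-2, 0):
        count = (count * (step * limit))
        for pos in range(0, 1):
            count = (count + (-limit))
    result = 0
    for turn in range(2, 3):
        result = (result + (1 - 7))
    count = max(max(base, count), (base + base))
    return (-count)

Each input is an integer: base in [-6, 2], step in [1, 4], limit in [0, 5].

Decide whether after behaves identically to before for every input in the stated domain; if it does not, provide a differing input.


Evaluate both at base=-6, step=1, limit=0.
before: shift = 6; (((limit - base) + (step * shift)) == min(2, base)) -> false; count = 0; [turn=-2]; count = 0; [pos=0]; count = 0; [turn=-1]; count = 0; [pos=0]; count = 0; result = 0; [turn=2]; result = -6; count = 0; return 0
after: total = 42; count = 6; ((total - count) == max(limit, step)) -> false; result = 1; [idx=2]; result = -8; [idx=3]; result = -8; result = 36; return -37
0 vs -37 — the two versions disagree here.
verdict: not equivalent; witness: base=-6, step=1, limit=0


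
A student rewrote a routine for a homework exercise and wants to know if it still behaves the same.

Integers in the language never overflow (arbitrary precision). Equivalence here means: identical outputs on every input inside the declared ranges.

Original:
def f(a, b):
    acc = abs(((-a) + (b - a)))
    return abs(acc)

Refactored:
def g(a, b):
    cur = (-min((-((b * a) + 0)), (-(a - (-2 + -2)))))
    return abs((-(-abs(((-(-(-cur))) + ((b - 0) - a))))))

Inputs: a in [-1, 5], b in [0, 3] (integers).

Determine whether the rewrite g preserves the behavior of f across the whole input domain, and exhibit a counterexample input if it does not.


Evaluate both at a=-1, b=1.
f: acc = 3; return 3
g: cur = 3; return 1
3 != 1, so the rewrite changes behavior.
verdict: not equivalent; witness: a=-1, b=1


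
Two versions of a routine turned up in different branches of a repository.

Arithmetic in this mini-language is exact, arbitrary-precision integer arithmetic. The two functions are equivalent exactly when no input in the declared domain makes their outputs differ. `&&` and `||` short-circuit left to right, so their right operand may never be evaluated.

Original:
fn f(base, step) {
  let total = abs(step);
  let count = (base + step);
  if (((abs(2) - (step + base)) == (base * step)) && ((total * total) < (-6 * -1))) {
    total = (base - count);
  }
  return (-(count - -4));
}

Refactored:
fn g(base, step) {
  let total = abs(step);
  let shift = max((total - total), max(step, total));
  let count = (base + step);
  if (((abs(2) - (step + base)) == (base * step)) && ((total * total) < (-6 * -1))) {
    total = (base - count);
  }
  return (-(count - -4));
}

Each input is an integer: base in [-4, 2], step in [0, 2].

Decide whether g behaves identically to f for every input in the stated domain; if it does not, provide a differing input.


The two are interchangeable: arithmetic usage differs, local variable names differ, statement counts differ, min/max/abs usage differs, and every declared input agrees.
One worked example (base=-3, step=0) — f: total := 0 | count := -3 | (((abs(2) - (step + base)) == (base * step)) && ((total * total) < (-6 * -1))): false | result -1; g: total := 0 | shift := 0 | count := -3 | (((abs(2) - (step + base)) == (base * step)) && ((total * total) < (-6 * -1))): false | result -1; agreement on -1.
Checked all 21 inputs in the declared domain: the outputs agree on every one.
verdict: equivalent


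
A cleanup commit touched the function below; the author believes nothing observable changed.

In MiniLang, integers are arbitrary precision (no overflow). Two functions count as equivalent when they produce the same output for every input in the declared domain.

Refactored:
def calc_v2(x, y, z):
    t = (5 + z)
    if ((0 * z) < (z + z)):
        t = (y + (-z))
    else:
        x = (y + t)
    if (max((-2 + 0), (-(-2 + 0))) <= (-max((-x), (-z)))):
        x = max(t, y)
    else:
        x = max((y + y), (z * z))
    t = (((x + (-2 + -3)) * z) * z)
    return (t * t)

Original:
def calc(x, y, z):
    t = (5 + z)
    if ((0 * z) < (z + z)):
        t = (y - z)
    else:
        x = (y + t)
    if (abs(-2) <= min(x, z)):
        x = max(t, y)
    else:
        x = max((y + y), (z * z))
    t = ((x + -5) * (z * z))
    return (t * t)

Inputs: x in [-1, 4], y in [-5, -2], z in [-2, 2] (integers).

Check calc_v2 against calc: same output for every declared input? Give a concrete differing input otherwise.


The two versions differ — the changes include constant usage differs; min/max/abs usage differs; arithmetic usage differs.
Tracing x=2, y=-5, z=2: calc: t = 7; ((0 * z) < (z + z)) -> true; t = -7; (abs(-2) <= min(x, z)) -> true; x = -5; t = -40; return 1600 | calc_v2: t = 7; ((0 * z) < (z + z)) -> true; t = -7; (max((-2 + 0), (-(-2 + 0))) <= (-max((-x), (-z)))) -> true; x = -5; t = -40; return 1600 — matching result 1600.
Checked all 120 inputs in the declared domain: the outputs agree on every one.
verdict: equivalent


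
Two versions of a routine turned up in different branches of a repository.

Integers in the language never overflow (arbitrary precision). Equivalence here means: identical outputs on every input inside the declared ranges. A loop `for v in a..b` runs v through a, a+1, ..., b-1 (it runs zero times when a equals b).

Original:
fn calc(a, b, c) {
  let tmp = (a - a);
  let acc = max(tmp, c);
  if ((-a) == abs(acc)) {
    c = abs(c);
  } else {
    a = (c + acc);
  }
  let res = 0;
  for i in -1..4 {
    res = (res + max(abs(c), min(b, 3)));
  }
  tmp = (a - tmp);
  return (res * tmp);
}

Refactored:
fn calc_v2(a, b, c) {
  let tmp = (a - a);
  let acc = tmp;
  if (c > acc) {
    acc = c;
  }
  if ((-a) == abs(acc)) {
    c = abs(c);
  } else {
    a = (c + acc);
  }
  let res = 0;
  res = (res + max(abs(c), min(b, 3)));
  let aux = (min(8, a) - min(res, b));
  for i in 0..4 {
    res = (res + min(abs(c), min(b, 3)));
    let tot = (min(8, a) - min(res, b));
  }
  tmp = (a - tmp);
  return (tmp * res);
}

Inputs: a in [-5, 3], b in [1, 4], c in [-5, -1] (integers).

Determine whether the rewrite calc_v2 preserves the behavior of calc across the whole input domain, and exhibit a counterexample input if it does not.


On input a=-5, b=1, c=-5, calc returns -125 while calc_v2 returns -45.
verdict: not equivalent; witness: a=-5, b=1, c=-5


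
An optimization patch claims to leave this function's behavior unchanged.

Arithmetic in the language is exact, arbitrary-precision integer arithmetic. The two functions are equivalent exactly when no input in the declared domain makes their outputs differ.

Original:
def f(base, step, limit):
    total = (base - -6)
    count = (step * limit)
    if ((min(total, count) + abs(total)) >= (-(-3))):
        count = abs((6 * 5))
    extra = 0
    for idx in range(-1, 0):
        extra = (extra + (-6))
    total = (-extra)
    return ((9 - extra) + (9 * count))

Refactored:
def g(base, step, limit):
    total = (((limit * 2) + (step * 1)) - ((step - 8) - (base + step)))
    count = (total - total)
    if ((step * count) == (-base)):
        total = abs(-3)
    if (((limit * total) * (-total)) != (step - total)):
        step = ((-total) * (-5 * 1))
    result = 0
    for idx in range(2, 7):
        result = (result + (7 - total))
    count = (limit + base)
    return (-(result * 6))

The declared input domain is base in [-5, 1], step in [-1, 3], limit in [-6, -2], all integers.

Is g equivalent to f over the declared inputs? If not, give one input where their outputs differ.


Run the pair on base=-5, step=-1, limit=-6.
f: total becomes 1; next count becomes 6; next ((min(total, count) + abs(total)) >= (-(-3))) evaluates to false; next extra becomes 0; next at idx=-1:; next extra becomes -6; next total becomes 6; next final value 69
g: total becomes -10; next count becomes 0; next ((step * count) == (-base)) evaluates to false; next (((limit * total) * (-total)) != (step - total)) evaluates to true; next step becomes -50; next result becomes 0; next at idx=2:; next result becomes 17; next at idx=3:; next result becomes 34; next at idx=4:; next result becomes 51; next at idx=5:; next result becomes 68; next at idx=6:; next result becomes 85; next count becomes -11; next final value -510
69 vs -510 — the two versions disagree here.
verdict: not equivalent; witness: base=-5, step=-1, limit=-6


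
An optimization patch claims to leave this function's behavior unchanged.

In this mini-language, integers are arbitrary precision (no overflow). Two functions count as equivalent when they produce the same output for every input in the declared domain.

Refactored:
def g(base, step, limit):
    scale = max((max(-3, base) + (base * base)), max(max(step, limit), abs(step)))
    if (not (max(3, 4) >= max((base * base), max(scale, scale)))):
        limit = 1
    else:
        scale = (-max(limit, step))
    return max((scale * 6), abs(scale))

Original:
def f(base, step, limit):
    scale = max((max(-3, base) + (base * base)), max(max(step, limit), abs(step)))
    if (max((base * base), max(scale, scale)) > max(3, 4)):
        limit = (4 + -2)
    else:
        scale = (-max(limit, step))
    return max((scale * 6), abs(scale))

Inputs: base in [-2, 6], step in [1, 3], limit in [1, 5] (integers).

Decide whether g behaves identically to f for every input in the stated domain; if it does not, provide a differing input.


Equivalent. The one real change (`4` became `3`) has no effect anywhere in the declared ranges.
Checked all 135 inputs in the declared domain: the outputs agree on every one.
One worked example (base=2, step=1, limit=3) — f: scale becomes 6; next (max((base * base), max(scale, scale)) > max(3, 4)) evaluates to true; next limit becomes 2; next final value 36; g: scale becomes 6; next (not (max(3, 4) >= max((base * base), max(scale, scale)))) evaluates to true; next limit becomes 1; next final value 36; agreement on 36.
verdict: equivalent


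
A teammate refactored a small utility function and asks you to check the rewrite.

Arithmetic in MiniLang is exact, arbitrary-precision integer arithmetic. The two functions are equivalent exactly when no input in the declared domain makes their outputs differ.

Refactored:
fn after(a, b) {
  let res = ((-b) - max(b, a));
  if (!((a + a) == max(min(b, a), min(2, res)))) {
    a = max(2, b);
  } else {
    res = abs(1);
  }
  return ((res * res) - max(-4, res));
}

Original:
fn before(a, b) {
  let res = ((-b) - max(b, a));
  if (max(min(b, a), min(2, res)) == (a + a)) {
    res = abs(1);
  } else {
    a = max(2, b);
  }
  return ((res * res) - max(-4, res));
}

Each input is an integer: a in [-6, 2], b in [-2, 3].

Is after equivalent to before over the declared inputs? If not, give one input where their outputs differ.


Although boolean connective usage differs, 54/54 inputs agree.
verdict: equivalent


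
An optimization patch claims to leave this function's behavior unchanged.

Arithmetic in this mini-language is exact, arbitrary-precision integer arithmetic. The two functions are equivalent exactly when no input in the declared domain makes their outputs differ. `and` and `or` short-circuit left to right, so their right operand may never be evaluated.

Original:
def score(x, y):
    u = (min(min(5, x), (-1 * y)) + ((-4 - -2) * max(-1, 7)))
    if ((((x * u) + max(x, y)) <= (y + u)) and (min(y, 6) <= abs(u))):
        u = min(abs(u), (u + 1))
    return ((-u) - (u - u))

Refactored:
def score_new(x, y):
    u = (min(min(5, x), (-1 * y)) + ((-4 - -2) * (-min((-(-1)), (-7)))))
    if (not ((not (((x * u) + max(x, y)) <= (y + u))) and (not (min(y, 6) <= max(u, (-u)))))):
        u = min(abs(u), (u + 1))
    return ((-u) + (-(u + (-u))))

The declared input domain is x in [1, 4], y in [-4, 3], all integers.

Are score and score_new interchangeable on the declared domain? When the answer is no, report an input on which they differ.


Evaluate both at x=1, y=-4.
score: u := -13 | ((((x * u) + max(x, y)) <= (y + u)) and (min(y, 6) <= abs(u))): false | result 13
score_new: u := -13 | (not ((not (((x * u) + max(x, y)) <= (y + u))) and (not (min(y, 6) <= max(u, (-u)))))): true | u := -12 | result 12
13 against 12: the behavior changed.
verdict: not equivalent; witness: x=1, y=-4


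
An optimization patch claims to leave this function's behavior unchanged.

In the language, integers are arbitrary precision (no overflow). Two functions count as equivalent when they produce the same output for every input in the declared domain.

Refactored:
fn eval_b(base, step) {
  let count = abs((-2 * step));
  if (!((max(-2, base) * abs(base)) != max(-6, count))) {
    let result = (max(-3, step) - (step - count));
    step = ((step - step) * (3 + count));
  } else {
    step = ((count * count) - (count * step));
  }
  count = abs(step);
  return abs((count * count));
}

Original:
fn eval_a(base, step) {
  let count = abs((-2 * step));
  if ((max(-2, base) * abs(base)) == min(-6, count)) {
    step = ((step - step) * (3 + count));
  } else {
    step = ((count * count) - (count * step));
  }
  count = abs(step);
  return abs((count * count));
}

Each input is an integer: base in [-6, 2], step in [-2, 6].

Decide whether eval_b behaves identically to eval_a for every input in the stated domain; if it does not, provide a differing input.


Evaluate both at base=-3, step=-2.
eval_a: count = 4; ((max(-2, base) * abs(base)) == min(-6, count)) -> true; step = 0; count = 0; return 0
eval_b: count = 4; (!((max(-2, base) * abs(base)) != max(-6, count))) -> false; step = 24; count = 24; return 576
0 and 576 differ, so these are not the same function on this domain.
verdict: not equivalent; witness: base=-3, step=-2


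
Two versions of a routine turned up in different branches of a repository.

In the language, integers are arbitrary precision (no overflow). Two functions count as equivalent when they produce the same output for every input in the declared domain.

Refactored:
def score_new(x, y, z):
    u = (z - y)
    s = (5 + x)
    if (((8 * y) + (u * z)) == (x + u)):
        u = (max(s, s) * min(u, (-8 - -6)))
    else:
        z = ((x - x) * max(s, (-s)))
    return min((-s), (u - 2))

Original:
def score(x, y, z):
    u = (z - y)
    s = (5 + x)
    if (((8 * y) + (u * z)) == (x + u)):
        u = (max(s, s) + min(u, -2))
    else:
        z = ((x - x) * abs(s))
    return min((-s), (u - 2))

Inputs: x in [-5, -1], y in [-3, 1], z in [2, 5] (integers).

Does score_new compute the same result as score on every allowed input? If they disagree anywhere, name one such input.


At x=-5, y=-1, z=2: score gives -4, score_new gives -2.
verdict: not equivalent; witness: x=-5, y=-1, z=2


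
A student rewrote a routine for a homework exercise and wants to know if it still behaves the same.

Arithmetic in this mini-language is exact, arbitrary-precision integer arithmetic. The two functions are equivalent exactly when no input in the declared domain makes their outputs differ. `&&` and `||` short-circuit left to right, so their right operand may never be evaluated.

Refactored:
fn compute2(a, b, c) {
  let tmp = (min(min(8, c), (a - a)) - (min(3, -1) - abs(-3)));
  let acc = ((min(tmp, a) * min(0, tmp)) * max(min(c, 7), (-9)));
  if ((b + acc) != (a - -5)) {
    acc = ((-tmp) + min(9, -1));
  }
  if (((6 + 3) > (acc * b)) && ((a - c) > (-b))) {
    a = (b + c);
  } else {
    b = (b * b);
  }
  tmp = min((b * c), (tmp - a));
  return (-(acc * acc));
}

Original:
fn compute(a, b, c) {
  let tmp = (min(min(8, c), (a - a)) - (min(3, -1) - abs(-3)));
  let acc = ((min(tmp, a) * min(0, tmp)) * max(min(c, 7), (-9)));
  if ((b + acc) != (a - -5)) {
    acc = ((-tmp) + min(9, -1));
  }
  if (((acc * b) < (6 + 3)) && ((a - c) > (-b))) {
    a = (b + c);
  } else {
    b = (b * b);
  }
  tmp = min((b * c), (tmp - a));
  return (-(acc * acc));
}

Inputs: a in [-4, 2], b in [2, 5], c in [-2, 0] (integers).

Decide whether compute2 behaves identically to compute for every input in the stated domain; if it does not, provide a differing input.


The two are interchangeable: comparison usage differs, and every declared input agrees.
Spot check at a=2, b=3, c=0 — compute: tmp = 4; acc = 0; ((b + acc) != (a - -5)) -> true; acc = -5; (((acc * b) < (6 + 3)) && ((a - c) > (-b))) -> true; a = 3; tmp = 0; return -25. compute2: tmp = 4; acc = 0; ((b + acc) != (a - -5)) -> true; acc = -5; (((6 + 3) > (acc * b)) && ((a - c) > (-b))) -> true; a = 3; tmp = 0; return -25. Both give -25.
Across all 84 domain points the two functions coincide.
verdict: equivalent


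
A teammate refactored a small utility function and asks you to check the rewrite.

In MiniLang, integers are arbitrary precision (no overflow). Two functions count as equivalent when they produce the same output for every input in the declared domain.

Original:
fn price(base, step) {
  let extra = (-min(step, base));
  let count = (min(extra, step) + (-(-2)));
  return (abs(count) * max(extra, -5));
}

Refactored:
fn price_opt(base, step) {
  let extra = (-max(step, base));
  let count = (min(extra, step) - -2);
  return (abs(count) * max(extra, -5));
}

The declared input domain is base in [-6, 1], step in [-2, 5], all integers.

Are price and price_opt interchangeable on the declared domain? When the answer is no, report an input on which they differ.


Try base=-6, step=-1.
price: extra = 6; count = 1; return 6
price_opt: extra = 1; count = 1; return 1
6 against 1: the behavior changed.
verdict: not equivalent; witness: base=-6, step=-1


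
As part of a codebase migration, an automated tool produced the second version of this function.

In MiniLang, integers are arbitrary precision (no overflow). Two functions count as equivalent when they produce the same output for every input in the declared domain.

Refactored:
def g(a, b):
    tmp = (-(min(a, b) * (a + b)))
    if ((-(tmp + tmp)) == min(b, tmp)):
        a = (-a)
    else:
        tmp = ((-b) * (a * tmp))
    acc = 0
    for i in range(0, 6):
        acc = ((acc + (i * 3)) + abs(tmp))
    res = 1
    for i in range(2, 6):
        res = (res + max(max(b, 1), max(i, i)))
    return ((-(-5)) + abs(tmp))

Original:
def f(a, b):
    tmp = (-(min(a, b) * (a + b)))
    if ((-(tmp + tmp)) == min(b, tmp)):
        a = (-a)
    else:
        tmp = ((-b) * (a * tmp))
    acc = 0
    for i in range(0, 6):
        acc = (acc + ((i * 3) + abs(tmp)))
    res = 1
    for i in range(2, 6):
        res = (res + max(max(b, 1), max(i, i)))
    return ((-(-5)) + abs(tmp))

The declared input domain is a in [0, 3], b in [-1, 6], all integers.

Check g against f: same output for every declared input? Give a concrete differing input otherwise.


Behavior is preserved: although same computation, different form, the outputs never diverge.
As a probe, take a=0, b=6: f runs tmp = 0; ((-(tmp + tmp)) == min(b, tmp)) -> true; a = 0; acc = 0; [i=0]; acc = 0; [i=1]; acc = 3; [i=2]; acc = 9; [i=3]; acc = 18; [i=4]; acc = 30; [i=5]; acc = 45; res = 1; [i=2]; res = 7; [i=3]; res = 13; [i=4]; res = 19; [i=5]; res = 25; return 5; g runs tmp = 0; ((-(tmp + tmp)) == min(b, tmp)) -> true; a = 0; acc = 0; [i=0]; acc = 0; [i=1]; acc = 3; [i=2]; acc = 9; [i=3]; acc = 18; [i=4]; acc = 30; [i=5]; acc = 45; res = 1; [i=2]; res = 7; [i=3]; res = 13; [i=4]; res = 19; [i=5]; res = 25; return 5; both end at 5.
Across all 32 domain points the two functions coincide.
verdict: equivalent


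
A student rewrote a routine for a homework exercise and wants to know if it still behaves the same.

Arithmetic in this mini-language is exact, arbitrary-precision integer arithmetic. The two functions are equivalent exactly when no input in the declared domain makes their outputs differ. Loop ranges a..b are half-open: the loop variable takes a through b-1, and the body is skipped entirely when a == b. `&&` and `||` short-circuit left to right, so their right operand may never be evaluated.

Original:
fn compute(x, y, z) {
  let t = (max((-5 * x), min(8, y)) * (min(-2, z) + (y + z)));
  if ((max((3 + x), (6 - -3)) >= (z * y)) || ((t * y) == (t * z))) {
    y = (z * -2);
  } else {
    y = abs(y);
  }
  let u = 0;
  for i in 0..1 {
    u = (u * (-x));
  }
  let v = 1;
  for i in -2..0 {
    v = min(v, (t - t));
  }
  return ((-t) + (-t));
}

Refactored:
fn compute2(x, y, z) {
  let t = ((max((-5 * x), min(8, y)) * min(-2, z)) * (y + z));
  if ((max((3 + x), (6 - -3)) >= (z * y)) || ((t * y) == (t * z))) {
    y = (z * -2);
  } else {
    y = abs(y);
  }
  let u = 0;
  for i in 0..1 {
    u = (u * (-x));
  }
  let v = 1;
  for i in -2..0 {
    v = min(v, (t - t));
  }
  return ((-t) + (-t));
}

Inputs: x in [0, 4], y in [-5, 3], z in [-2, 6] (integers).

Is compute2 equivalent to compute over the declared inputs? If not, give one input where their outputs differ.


There is a counterexample at x=0, y=1, z=-2: 6 on one side, -4 on the other.
compute: t becomes -3; next ((max((3 + x), (6 - -3)) >= (z * y)) || ((t * y) == (t * z))) evaluates to true; next y becomes 4; next u becomes 0; next at i=0:; next u becomes 0; next v becomes 1; next at i=-2:; next v becomes 0; next at i=-1:; next v becomes 0; next final value 6
compute2: t becomes 2; next ((max((3 + x), (6 - -3)) >= (z * y)) || ((t * y) == (t * z))) evaluates to true; next y becomes 4; next u becomes 0; next at i=0:; next u becomes 0; next v becomes 1; next at i=-2:; next v becomes 0; next at i=-1:; next v becomes 0; next final value -4
verdict: not equivalent; witness: x=0, y=1, z=-2


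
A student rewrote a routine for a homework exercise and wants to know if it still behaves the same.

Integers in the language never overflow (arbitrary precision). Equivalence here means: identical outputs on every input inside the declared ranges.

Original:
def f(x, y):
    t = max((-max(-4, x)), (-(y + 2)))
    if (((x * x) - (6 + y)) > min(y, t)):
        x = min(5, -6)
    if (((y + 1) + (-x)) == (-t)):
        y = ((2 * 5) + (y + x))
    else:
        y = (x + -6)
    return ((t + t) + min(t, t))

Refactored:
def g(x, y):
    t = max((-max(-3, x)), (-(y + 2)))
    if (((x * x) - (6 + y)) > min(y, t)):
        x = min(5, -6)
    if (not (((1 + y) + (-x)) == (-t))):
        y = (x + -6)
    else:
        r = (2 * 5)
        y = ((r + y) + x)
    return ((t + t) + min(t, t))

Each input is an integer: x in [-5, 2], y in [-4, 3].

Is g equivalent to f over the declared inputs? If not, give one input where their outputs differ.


At x=-5, y=-4: f gives 12, g gives 9.
verdict: not equivalent; witness: x=-5, y=-4


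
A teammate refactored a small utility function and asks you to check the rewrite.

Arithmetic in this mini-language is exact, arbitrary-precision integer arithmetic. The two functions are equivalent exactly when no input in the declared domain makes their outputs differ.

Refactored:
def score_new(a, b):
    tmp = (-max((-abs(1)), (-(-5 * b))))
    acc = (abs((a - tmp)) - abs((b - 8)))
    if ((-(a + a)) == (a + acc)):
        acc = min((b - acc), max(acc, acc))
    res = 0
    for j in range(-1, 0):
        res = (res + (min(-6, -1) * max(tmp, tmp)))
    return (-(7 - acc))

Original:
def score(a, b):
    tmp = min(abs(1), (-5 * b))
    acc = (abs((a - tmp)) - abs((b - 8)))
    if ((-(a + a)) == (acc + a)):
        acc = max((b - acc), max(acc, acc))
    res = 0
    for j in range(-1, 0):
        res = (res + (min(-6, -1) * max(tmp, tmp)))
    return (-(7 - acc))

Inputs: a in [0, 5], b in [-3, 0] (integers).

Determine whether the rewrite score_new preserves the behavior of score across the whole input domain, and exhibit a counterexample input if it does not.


There is a counterexample at a=2, b=0: -1 on one side, -13 on the other.
score: tmp := 0 | acc := -6 | ((-(a + a)) == (acc + a)): true | acc := 6 | res := 0 | iter j=-1: | res := 0 | result -1
score_new: tmp := 0 | acc := -6 | ((-(a + a)) == (a + acc)): true | acc := -6 | res := 0 | iter j=-1: | res := 0 | result -13
verdict: not equivalent; witness: a=2, b=0


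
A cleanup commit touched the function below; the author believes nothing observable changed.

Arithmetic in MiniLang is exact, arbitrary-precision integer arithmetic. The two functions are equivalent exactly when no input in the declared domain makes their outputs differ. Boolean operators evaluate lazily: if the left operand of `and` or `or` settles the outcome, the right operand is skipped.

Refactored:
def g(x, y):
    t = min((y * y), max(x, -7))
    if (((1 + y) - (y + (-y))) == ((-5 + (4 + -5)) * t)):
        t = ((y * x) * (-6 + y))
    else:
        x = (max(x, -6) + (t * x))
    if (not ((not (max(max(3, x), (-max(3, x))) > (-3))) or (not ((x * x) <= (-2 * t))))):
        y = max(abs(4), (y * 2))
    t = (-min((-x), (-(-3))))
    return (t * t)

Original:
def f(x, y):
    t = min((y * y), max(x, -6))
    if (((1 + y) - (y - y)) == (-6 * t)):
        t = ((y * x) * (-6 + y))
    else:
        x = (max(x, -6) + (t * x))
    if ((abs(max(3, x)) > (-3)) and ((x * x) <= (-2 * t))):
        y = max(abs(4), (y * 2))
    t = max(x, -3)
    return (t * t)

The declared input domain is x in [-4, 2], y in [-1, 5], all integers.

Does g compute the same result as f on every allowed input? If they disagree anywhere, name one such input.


Equivalent. The edit looks behavioral (`-6` became `-7`), but over these ranges it never changes the outcome.
Across all 49 domain points the two functions coincide.
As a probe, take x=1, y=3: f runs t := 1 | (((1 + y) - (y - y)) == (-6 * t)): false | x := 2 | ((abs(max(3, x)) > (-3)) and ((x * x) <= (-2 * t))): false | t := 2 | result 4; g runs t := 1 | (((1 + y) - (y + (-y))) == ((-5 + (4 + -5)) * t)): false | x := 2 | (not ((not (max(max(3, x), (-max(3, x))) > (-3))) or (not ((x * x) <= (-2 * t))))): false | t := 2 | result 4; both end at 4.
verdict: equivalent


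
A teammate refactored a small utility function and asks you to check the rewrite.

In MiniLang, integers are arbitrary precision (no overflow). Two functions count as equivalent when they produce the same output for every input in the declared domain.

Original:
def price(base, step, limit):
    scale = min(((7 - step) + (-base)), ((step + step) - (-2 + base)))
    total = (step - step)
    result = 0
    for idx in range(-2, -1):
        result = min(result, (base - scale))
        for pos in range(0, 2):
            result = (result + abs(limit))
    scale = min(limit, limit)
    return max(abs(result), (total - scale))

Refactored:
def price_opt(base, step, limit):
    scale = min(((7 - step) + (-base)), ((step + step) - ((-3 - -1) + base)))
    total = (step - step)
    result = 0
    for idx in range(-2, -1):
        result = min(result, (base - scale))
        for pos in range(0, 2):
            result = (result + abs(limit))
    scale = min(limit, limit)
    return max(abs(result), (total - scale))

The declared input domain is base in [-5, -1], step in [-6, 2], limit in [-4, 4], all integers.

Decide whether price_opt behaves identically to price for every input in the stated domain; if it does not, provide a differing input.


Although constant usage differs, and arithmetic usage differs, 405/405 inputs agree.
verdict: equivalent


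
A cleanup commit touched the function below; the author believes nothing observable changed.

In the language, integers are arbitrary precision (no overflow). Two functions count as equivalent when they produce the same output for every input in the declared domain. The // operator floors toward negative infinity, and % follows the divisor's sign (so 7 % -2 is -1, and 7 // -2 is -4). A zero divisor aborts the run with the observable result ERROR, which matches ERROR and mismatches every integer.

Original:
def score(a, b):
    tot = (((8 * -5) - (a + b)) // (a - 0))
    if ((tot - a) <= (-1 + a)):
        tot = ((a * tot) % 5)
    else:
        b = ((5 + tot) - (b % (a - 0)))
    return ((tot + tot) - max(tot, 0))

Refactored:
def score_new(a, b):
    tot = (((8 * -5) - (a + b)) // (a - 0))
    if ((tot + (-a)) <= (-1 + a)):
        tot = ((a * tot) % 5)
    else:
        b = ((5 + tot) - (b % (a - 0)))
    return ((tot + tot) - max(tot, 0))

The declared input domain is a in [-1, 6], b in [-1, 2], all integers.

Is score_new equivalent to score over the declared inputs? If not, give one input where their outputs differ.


The two are interchangeable: arithmetic usage differs, and every declared input agrees.
One worked example (a=4, b=0) — score: tot := -11 | ((tot - a) <= (-1 + a)): true | tot := 1 | result 1; score_new: tot := -11 | ((tot + (-a)) <= (-1 + a)): true | tot := 1 | result 1; agreement on 1.
Checked all 32 inputs in the declared domain: the outputs agree on every one.
verdict: equivalent


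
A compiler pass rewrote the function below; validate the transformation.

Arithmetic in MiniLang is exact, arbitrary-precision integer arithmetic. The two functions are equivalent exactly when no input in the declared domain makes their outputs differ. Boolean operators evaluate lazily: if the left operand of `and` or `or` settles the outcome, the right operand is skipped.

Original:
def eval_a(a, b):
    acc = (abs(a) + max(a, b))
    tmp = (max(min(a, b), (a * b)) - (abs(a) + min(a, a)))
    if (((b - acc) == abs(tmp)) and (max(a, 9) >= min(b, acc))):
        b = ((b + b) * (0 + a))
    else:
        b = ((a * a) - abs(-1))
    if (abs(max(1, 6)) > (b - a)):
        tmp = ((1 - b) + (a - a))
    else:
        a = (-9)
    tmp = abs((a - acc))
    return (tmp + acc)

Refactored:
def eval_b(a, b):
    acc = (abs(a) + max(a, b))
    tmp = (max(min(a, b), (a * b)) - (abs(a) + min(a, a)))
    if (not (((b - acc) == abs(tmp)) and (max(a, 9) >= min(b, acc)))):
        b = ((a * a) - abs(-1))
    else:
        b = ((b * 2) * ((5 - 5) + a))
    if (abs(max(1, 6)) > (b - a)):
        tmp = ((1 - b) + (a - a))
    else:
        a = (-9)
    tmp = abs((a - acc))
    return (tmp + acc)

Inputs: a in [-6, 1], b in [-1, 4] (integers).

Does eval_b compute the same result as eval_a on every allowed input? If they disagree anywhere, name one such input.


The two are interchangeable: boolean connective usage differs; also constant usage differs; also arithmetic usage differs, and every declared input agrees.
One worked example (a=1, b=1) — eval_a: acc=2, then tmp=-1, then (((b - acc) == abs(tmp)) and (max(a, 9) >= min(b, acc))) is false, then b=0, then (abs(max(1, 6)) > (b - a)) is true, then tmp=1, then tmp=1, then returns 3; eval_b: acc=2, then tmp=-1, then (not (((b - acc) == abs(tmp)) and (max(a, 9) >= min(b, acc)))) is true, then b=0, then (abs(max(1, 6)) > (b - a)) is true, then tmp=1, then tmp=1, then returns 3; agreement on 3.
Sweeping the whole domain (48 inputs) finds no disagreement.
verdict: equivalent


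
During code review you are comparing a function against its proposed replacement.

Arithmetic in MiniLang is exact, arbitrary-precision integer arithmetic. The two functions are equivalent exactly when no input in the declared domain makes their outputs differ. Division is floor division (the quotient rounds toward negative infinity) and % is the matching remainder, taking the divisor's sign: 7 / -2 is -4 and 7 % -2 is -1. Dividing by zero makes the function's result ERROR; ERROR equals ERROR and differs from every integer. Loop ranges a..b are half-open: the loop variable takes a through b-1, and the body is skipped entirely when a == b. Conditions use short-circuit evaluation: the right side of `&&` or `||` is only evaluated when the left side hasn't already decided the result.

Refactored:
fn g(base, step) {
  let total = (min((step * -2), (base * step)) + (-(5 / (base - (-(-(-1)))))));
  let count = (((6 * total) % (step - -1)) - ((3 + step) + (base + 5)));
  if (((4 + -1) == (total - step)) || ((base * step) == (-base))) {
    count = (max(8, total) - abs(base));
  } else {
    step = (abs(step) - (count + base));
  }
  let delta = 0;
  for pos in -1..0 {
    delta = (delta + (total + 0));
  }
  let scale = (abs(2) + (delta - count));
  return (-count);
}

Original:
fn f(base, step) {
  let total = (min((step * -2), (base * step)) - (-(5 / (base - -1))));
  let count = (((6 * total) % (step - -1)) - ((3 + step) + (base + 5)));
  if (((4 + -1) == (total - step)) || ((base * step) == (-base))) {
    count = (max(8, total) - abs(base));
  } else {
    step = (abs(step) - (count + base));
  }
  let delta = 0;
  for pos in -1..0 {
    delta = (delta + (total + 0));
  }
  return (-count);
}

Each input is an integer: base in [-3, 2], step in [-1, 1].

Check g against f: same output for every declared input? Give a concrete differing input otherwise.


Run the pair on base=-3, step=0.
f: total becomes -3; next count becomes -5; next (((4 + -1) == (total - step)) || ((base * step) == (-base))) evaluates to false; next step becomes 8; next delta becomes 0; next at pos=-1:; next delta becomes -3; next final value 5
g: total becomes 3; next count becomes -5; next (((4 + -1) == (total - step)) || ((base * step) == (-base))) evaluates to true; next count becomes 5; next delta becomes 0; next at pos=-1:; next delta becomes 3; next scale becomes 0; next final value -5
5 vs -5 — the two versions disagree here.
verdict: not equivalent; witness: base=-3, step=0


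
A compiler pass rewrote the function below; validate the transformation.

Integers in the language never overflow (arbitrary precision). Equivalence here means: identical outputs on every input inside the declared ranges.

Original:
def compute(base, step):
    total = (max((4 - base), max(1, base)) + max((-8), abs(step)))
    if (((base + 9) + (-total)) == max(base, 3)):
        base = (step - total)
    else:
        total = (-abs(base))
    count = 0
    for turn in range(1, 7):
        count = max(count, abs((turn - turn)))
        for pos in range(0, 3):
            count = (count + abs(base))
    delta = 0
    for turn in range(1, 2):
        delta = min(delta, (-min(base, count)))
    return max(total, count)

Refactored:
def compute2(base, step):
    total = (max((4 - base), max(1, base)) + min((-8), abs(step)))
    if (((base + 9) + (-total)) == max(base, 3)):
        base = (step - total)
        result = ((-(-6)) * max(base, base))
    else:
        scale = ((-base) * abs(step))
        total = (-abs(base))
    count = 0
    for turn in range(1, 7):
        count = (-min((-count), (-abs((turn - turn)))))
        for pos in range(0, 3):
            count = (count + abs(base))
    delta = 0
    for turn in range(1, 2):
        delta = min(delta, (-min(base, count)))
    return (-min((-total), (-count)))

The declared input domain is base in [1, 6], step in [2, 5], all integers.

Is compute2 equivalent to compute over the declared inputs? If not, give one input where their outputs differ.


Try base=1, step=4.
compute: total := 7 | (((base + 9) + (-total)) == max(base, 3)): true | base := -3 | count := 0 | iter turn=1: | count := 0 | iter pos=0: | count := 3 | iter pos=1: | count := 6 | iter pos=2: | count := 9 | iter turn=2: | count := 9 | iter pos=0: | count := 12 | iter pos=1: | count := 15 | iter pos=2: | count := 18 | iter turn=3: | count := 18 | iter pos=0: | count := 21 | iter pos=1: | count := 24 | iter pos=2: | count := 27 | iter turn=4: | count := 27 | iter pos=0: | count := 30 | iter pos=1: | count := 33 | iter pos=2: | count := 36 | iter turn=5: | count := 36 | iter pos=0: | count := 39 | iter pos=1: | count := 42 | iter pos=2: | count := 45 | iter turn=6: | count := 45 | iter pos=0: | count := 48 | iter pos=1: | count := 51 | iter pos=2: | count := 54 | delta := 0 | iter turn=1: | delta := 0 | result 54
compute2: total := -5 | (((base + 9) + (-total)) == max(base, 3)): false | scale := -4 | total := -1 | count := 0 | iter turn=1: | count := 0 | iter pos=0: | count := 1 | iter pos=1: | count := 2 | iter pos=2: | count := 3 | iter turn=2: | count := 3 | iter pos=0: | count := 4 | iter pos=1: | count := 5 | iter pos=2: | count := 6 | iter turn=3: | count := 6 | iter pos=0: | count := 7 | iter pos=1: | count := 8 | iter pos=2: | count := 9 | iter turn=4: | count := 9 | iter pos=0: | count := 10 | iter pos=1: | count := 11 | iter pos=2: | count := 12 | iter turn=5: | count := 12 | iter pos=0: | count := 13 | iter pos=1: | count := 14 | iter pos=2: | count := 15 | iter turn=6: | count := 15 | iter pos=0: | count := 16 | iter pos=1: | count := 17 | iter pos=2: | count := 18 | delta := 0 | iter turn=1: | delta := -1 | result 18
54 != 18, so the rewrite changes behavior.
verdict: not equivalent; witness: base=1, step=4
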